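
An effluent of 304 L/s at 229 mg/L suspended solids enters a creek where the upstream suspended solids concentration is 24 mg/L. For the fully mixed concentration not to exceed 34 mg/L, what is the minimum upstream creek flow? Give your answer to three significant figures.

Set C_mix = 34: (Q·24.00 + 304.0·229.0) / (Q + 304.0) = 34
→ Q = 304.0·(229.0 − 34)/(34 − 24.00) = 5928 L/s.

5930 L/s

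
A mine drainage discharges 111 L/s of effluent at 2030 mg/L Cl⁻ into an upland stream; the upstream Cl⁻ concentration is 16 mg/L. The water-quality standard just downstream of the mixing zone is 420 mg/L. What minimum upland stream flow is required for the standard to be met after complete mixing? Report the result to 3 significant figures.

442 L/s

Set C_mix = 420: (Q·16.00 + 111.0·2030) / (Q + 111.0) = 420
→ Q = 111.0·(2030 − 420)/(420 − 16.00) = 442.4 L/s.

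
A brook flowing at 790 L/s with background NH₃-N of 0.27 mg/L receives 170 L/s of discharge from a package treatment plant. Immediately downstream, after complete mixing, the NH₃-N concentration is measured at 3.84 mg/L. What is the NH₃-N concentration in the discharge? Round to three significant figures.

Mass balance: 790.0·0.2700 + 170.0·Cₑ = 960.0·3.840
→ Cₑ = (960.0·3.840 − 790.0·0.2700) / 170.0 = 20.43 mg/L.

20.4 mg/L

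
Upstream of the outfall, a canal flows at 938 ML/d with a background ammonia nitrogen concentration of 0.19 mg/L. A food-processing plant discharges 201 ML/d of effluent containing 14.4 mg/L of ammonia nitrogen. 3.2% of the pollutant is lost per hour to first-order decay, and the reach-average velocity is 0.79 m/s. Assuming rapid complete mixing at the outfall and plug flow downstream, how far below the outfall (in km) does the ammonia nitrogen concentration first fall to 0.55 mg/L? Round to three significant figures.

139 km

Flow-weighted average: C = (938.0·0.1900 + 201.0·14.40) / 1139 = 3073/1139 = 2.698 mg/L.
3.2%/h lost → k = −ln(1 − 0.032) = 0.03252 h⁻¹.
Set 2.698·exp(−k·t) = 0.55 → t = ln(2.698/0.55)/k = 176000 s = 48.89 h.
Distance = v·t = 0.79·176000 = 139100 m = 139.1 km.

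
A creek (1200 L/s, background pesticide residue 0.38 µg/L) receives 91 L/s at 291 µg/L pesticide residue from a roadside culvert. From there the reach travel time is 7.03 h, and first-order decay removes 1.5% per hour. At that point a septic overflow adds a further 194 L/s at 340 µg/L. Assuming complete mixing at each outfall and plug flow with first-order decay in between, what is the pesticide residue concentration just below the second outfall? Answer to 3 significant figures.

Flow-weighted average: C = (1200·0.3800 + 91.00·291.0) / 1291 = 26940/1291 = 20.87 µg/L; combined flow 1291 L/s.
1.5%/h lost → k = −ln(1 − 0.015) = 0.01511 h⁻¹.
After decay, C = 20.87 × e^(−kt) = 20.87 × 0.8992 = 18.76 µg/L.
Second outfall: C = (1291·18.76 + 194.0·340.0)/1485 = 60.73 µg/L.

60.7 µg/L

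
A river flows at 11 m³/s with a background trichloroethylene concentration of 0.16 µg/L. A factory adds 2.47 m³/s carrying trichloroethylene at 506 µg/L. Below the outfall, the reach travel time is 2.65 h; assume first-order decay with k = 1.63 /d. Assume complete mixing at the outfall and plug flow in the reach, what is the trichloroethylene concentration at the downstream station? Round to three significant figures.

77.6 µg/L

Conservation of mass: C = (11.00·0.1600 + 2.470·506.0) / 13.47 = 1252/13.47 = 92.92 µg/L.
Decay over the reach: 92.92·exp(−kt) = 92.92·0.8353 = 77.61 µg/L.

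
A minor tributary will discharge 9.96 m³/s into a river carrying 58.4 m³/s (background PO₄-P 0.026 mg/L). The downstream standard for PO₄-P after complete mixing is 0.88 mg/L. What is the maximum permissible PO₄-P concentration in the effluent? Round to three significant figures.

5.89 mg/L

At the limit, (Qr·Cr + Qe·Cₑ)/(Qr + Qe) = 0.88:
Cₑ = (68.36·0.88 − 58.40·0.02600) / 9.960 = 5.887 mg/L.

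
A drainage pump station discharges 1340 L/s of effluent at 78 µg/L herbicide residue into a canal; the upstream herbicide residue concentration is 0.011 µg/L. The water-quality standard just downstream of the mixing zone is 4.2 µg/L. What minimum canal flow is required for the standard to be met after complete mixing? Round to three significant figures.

23600 L/s

Set C_mix = 4.2: (Q·0.01100 + 1340·78.00) / (Q + 1340) = 4.2
→ Q = 1340·(78.00 − 4.2)/(4.2 − 0.01100) = 23610 L/s.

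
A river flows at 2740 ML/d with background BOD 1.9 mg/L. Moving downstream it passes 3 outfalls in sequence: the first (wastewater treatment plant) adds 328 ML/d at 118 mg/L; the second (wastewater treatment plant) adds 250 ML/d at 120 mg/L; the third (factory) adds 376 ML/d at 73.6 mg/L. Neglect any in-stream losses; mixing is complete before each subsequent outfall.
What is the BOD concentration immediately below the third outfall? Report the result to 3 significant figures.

Outfall 1: combined Q = 3068 ML/d; C = (2740·1.900 + 328.0·118.0)/3068 = 14.31 mg/L.
Outfall 2: combined Q = 3318 ML/d; C = (3068·14.31 + 250.0·120.0)/3318 = 22.28 mg/L.
Outfall 3: combined Q = 3694 ML/d; C = (3318·22.28 + 376.0·73.60)/3694 = 27.50 mg/L.

27.5 mg/L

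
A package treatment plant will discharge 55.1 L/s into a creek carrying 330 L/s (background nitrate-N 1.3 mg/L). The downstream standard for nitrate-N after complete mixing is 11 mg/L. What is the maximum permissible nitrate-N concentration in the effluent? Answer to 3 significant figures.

69.1 mg/L

At the limit, (Qr·Cr + Qe·Cₑ)/(Qr + Qe) = 11:
Cₑ = (385.1·11 − 330.0·1.300) / 55.10 = 69.09 mg/L.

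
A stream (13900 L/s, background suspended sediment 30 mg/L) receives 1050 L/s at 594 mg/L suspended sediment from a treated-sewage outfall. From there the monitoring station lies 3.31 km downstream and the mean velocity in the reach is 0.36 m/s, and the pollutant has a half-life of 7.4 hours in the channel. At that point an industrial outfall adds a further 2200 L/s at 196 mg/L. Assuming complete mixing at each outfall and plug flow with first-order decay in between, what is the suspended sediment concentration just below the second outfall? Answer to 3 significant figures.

Conservation of mass: C = (13900·30.00 + 1050·594.0) / 14950 = 1041000/14950 = 69.61 mg/L; combined flow 14950 L/s.
Travel time t = 3.31·1000 / 0.36 = 9194 s = 2.554 h.
Half-life 7.4 h → k = ln 2 / 7.4 = 0.09367 h⁻¹ = 2.248 d⁻¹.
After decay, C = 69.61 × e^(−kt) = 69.61 × 0.7872 = 54.80 mg/L.
At the second outfall, C = (14950·54.80 + 2200·196.0) / (14950 + 2200) = 72.91 mg/L.

72.9 mg/L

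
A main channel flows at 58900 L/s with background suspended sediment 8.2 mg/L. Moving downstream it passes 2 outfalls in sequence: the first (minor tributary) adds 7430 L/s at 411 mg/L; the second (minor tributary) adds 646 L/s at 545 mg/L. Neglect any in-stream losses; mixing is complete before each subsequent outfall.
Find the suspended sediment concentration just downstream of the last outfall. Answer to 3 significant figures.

Below outfall 1: Q → 66330 L/s, C = (58900·8.200 + 7430·411.0)/66330 = 53.32 mg/L.
Below outfall 2: Q → 66980 L/s, C = (66330·53.32 + 646.0·545.0)/66980 = 58.06 mg/L.

58.1 mg/L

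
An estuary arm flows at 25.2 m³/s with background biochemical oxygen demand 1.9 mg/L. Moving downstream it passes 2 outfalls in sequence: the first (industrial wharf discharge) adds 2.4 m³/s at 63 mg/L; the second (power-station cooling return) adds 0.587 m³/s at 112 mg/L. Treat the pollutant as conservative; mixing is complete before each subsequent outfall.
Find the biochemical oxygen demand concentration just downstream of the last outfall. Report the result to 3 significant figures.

9.40 mg/L

Below outfall 1: Q → 27.60 m³/s, C = (25.20·1.900 + 2.400·63.00)/27.60 = 7.213 mg/L.
Below outfall 2: Q → 28.19 m³/s, C = (27.60·7.213 + 0.5870·112.0)/28.19 = 9.395 mg/L.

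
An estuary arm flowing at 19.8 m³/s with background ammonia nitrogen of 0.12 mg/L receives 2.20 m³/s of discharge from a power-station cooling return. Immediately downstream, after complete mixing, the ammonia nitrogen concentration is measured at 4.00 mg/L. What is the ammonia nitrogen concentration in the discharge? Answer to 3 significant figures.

Mass balance: 19.80·0.1200 + 2.200·Cₑ = 22.00·4.000
→ Cₑ = (22.00·4.000 − 19.80·0.1200) / 2.200 = 38.92 mg/L.

38.9 mg/L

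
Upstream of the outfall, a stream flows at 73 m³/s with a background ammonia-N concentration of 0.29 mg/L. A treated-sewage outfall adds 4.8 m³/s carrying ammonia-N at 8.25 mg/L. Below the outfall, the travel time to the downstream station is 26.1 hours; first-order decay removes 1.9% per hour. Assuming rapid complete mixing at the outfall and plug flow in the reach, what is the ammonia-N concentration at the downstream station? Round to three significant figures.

0.473 mg/L

Mass balance: C = (73.00·0.2900 + 4.800·8.250) / 77.80 = 60.77/77.80 = 0.7811 mg/L.
1.9%/h lost → k = −ln(1 − 0.019) = 0.01918 h⁻¹.
After decay, C = 0.7811 × e^(−kt) = 0.7811 × 0.6061 = 0.4734 mg/L.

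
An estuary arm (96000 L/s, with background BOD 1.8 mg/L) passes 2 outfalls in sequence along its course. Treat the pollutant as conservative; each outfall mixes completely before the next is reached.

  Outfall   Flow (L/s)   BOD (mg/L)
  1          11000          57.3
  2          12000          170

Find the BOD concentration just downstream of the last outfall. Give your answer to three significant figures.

23.9 mg/L

Outfall 1: combined Q = 107000 L/s; C = (96000·1.800 + 11000·57.30)/107000 = 7.506 mg/L.
Outfall 2: combined Q = 119000 L/s; C = (107000·7.506 + 12000·170.0)/119000 = 23.89 mg/L.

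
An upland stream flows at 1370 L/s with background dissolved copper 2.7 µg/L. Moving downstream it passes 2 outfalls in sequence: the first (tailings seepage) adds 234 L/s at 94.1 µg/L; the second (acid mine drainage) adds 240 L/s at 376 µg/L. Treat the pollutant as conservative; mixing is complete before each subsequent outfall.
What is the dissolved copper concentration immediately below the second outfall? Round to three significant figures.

62.9 µg/L

Below outfall 1: Q → 1604 L/s, C = (1370·2.700 + 234.0·94.10)/1604 = 16.03 µg/L.
Below outfall 2: Q → 1844 L/s, C = (1604·16.03 + 240.0·376.0)/1844 = 62.88 µg/L.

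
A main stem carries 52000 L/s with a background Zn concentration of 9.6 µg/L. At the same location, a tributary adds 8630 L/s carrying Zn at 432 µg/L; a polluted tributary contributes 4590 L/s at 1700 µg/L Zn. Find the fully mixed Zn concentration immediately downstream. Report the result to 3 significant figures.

184 µg/L

After mixing, C = (52000·9.600 + 8630·432.0 + 4590·1700) / 65220 = 12030000/65220 = 184.5 µg/L.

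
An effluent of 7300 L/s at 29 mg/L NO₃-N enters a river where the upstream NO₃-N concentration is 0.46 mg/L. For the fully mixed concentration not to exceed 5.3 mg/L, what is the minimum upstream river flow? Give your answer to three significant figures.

Set C_mix = 5.3: (Q·0.4600 + 7300·29.00) / (Q + 7300) = 5.3
→ Q = 7300·(29.00 − 5.3)/(5.3 − 0.4600) = 35750 L/s.

35700 L/s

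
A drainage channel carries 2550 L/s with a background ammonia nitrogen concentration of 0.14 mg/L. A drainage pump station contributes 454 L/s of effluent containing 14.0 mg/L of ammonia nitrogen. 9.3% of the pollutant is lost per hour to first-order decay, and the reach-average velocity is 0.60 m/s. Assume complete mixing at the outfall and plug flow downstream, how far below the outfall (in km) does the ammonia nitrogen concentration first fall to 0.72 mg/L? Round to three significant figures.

25.1 km

Mixed concentration C = ΣQC/ΣQ = (2550·0.1400 + 454.0·14.00) / 3004 = 6713/3004 = 2.235 mg/L.
9.3%/h lost → k = −ln(1 − 0.093) = 0.09761 h⁻¹.
Set 2.235·exp(−k·t) = 0.72 → t = ln(2.235/0.72)/k = 41770 s = 11.60 h.
Distance = v·t = 0.60·41770 = 25060 m = 25.06 km.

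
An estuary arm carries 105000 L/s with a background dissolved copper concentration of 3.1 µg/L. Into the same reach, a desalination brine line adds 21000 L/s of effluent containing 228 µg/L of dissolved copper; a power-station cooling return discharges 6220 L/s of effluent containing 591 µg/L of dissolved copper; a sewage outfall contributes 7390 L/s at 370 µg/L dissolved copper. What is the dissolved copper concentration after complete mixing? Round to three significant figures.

82.5 µg/L

After mixing, C = (105000·3.100 + 21000·228.0 + 6220·591.0 + 7390·370.0) / 139600 = 11520000/139600 = 82.54 µg/L.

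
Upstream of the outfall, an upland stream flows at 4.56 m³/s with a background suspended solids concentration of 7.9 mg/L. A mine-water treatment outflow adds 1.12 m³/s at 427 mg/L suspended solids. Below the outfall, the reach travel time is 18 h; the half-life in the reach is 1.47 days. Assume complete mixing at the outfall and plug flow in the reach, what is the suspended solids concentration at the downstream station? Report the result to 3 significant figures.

Mass balance: C = (4.560·7.900 + 1.120·427.0) / 5.680 = 514.3/5.680 = 90.54 mg/L.
Half-life 1.47 d → k = ln 2 / 1.47 = 0.4715 d⁻¹.
First-order decay: C = 90.54·exp(−k·t) = 90.54·0.7021 = 63.57 mg/L.

63.6 mg/L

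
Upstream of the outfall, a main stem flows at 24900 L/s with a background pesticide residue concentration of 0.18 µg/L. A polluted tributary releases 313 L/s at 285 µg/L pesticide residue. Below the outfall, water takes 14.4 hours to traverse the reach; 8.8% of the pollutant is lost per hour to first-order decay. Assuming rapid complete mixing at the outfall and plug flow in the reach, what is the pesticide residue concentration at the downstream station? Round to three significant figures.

0.986 µg/L

Conservation of mass: C = (24900·0.1800 + 313.0·285.0) / 25210 = 93690/25210 = 3.716 µg/L.
8.8%/h lost → k = −ln(1 − 0.088) = 0.09212 h⁻¹.
After decay, C = 3.716 × e^(−kt) = 3.716 × 0.2654 = 0.9862 µg/L.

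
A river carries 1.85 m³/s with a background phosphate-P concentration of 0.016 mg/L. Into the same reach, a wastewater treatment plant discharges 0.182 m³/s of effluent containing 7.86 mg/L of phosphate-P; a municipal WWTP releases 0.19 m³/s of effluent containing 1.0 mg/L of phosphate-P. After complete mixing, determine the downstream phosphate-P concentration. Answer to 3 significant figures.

Conservation of mass: C = (1.850·0.01600 + 0.1820·7.860 + 0.1900·1.000) / 2.222 = 1.650/2.222 = 0.7426 mg/L.

0.743 mg/L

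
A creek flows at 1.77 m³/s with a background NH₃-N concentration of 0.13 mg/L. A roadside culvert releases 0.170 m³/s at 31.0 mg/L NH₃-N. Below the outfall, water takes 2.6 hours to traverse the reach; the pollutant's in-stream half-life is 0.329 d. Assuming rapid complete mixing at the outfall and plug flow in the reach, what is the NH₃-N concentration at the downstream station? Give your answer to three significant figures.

2.26 mg/L

After mixing, C = (1.770·0.1300 + 0.1700·31.00) / 1.940 = 5.500/1.940 = 2.835 mg/L.
Half-life 0.329 d → k = ln 2 / 0.329 = 2.107 d⁻¹.
Applying C = C₀e^(−kt): 2.835 × 0.7959 = 2.257 mg/L.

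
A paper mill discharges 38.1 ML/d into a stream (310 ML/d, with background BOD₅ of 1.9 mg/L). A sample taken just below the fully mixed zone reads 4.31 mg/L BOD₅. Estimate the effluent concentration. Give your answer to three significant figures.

Mass balance: 310.0·1.900 + 38.10·Cₑ = 348.1·4.310
→ Cₑ = (348.1·4.310 − 310.0·1.900) / 38.10 = 23.92 mg/L.

23.9 mg/L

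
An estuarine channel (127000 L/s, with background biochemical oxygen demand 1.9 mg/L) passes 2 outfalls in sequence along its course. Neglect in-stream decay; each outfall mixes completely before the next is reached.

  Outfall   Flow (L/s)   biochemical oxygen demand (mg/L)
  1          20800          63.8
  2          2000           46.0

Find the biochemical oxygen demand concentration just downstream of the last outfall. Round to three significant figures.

11.1 mg/L

Outfall 1: combined Q = 147800 L/s; C = (127000·1.900 + 20800·63.80)/147800 = 10.61 mg/L.
Outfall 2: combined Q = 149800 L/s; C = (147800·10.61 + 2000·46.00)/149800 = 11.08 mg/L.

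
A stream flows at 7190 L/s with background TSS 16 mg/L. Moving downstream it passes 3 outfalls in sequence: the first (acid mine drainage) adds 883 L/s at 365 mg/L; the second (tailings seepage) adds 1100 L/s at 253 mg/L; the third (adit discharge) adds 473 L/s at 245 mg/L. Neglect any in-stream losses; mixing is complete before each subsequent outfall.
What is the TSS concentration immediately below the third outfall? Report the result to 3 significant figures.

After outfall 1: Q = 7190 + 883.0 = 8073 L/s; C = (7190·16.00 + 883.0·365.0)/8073 = 54.17 mg/L.
After outfall 2: Q = 8073 + 1100 = 9173 L/s; C = (8073·54.17 + 1100·253.0)/9173 = 78.02 mg/L.
After outfall 3: Q = 9173 + 473.0 = 9646 L/s; C = (9173·78.02 + 473.0·245.0)/9646 = 86.20 mg/L.

86.2 mg/L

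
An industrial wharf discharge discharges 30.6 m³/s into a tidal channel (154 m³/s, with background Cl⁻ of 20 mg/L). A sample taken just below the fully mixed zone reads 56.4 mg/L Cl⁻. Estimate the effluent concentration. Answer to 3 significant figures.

240 mg/L

Mass balance: 154.0·20.00 + 30.60·Cₑ = 184.6·56.40
→ Cₑ = (184.6·56.40 − 154.0·20.00) / 30.60 = 239.6 mg/L.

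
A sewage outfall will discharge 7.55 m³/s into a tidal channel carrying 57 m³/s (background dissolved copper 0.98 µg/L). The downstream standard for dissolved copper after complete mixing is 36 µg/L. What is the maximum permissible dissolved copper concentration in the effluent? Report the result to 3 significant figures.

300 µg/L

At the limit, (Qr·Cr + Qe·Cₑ)/(Qr + Qe) = 36:
Cₑ = (64.55·36 − 57.00·0.9800) / 7.550 = 300.4 µg/L.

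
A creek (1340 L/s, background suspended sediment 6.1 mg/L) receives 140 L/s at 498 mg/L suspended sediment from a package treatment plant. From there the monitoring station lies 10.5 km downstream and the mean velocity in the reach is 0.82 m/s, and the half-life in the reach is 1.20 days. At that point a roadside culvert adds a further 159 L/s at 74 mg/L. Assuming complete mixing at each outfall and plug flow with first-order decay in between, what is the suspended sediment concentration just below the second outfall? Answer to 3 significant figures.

50.8 mg/L

Mass balance: C = (1340·6.100 + 140.0·498.0) / 1480 = 77890/1480 = 52.63 mg/L; combined flow 1480 L/s.
Travel time t = 10.5·1000 / 0.82 = 12800 s = 3.557 h.
Half-life 1.20 d → k = ln 2 / 1.20 = 0.5776 d⁻¹.
After decay, C = 52.63 × e^(−kt) = 52.63 × 0.9180 = 48.31 mg/L.
At the second outfall, C = (1480·48.31 + 159.0·74.00) / (1480 + 159.0) = 50.80 mg/L.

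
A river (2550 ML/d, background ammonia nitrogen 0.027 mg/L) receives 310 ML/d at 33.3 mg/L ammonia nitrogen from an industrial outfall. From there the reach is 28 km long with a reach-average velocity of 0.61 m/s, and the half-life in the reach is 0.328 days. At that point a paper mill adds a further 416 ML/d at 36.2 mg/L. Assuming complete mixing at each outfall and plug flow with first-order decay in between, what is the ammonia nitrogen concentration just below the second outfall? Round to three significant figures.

5.63 mg/L

Mass balance: C = (2550·0.02700 + 310.0·33.30) / 2860 = 10390/2860 = 3.634 mg/L; combined flow 2860 ML/d.
Travel time t = 28·1000 / 0.61 = 45900 s = 12.75 h.
Half-life 0.328 d → k = ln 2 / 0.328 = 2.113 d⁻¹.
Applying C = C₀e^(−kt): 3.634 × 0.3254 = 1.182 mg/L.
At the second outfall, C = (2860·1.182 + 416.0·36.20) / (2860 + 416.0) = 5.629 mg/L.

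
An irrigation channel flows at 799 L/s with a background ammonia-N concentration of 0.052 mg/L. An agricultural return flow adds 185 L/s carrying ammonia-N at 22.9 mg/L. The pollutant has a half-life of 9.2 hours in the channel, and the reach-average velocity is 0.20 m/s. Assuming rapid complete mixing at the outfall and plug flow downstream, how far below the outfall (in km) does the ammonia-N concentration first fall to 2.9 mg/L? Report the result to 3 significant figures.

3.87 km

Mass balance: C = (799.0·0.05200 + 185.0·22.90) / 984.0 = 4278/984.0 = 4.348 mg/L.
Half-life 9.2 h → k = ln 2 / 9.2 = 0.07534 h⁻¹ = 1.808 d⁻¹.
Set 4.348·exp(−k·t) = 2.9 → t = ln(4.348/2.9)/k = 19350 s = 5.374 h.
Distance = v·t = 0.20·19350 = 3870 m = 3.870 km.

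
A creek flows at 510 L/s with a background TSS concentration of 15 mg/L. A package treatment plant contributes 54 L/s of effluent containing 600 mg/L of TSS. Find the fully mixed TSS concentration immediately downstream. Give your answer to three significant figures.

Mass balance: C = (510.0·15.00 + 54.00·600.0) / 564.0 = 40050/564.0 = 71.01 mg/L.

71.0 mg/L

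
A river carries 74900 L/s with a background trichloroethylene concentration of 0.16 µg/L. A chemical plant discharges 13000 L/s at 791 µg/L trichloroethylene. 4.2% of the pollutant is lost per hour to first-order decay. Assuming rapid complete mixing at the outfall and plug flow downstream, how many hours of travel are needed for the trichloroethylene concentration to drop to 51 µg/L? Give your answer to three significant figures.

19.4 h

Flow-weighted average: C = (74900·0.1600 + 13000·791.0) / 87900 = 10290000/87900 = 117.1 µg/L.
4.2%/h lost → k = −ln(1 − 0.042) = 0.04291 h⁻¹.
117.1·exp(−k·t) = 51 → t = ln(117.1/51)/k = 69750 s = 19.38 h.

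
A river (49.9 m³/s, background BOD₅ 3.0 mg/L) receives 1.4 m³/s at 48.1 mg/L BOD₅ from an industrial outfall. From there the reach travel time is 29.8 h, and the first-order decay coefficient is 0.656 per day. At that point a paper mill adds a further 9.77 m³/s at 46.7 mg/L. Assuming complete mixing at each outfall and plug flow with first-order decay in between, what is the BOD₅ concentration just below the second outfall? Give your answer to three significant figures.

Conservation of mass: C = (49.90·3.000 + 1.400·48.10) / 51.30 = 217.0/51.30 = 4.231 mg/L; combined flow 51.30 m³/s.
First-order decay: C = 4.231·exp(−k·t) = 4.231·0.4428 = 1.874 mg/L.
Second outfall: C = (51.30·1.874 + 9.770·46.70)/61.07 = 9.045 mg/L.

9.04 mg/L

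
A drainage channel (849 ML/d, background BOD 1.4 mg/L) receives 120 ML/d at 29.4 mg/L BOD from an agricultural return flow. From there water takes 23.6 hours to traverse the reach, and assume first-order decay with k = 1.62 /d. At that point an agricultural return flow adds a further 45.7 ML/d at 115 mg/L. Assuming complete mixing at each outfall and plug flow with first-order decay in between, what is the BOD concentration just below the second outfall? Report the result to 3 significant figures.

Conservation of mass: C = (849.0·1.400 + 120.0·29.40) / 969.0 = 4717/969.0 = 4.867 mg/L; combined flow 969.0 ML/d.
After decay, C = 4.867 × e^(−kt) = 4.867 × 0.2033 = 0.9896 mg/L.
At the second outfall, C = (969.0·0.9896 + 45.70·115.0) / (969.0 + 45.70) = 6.124 mg/L.

6.12 mg/L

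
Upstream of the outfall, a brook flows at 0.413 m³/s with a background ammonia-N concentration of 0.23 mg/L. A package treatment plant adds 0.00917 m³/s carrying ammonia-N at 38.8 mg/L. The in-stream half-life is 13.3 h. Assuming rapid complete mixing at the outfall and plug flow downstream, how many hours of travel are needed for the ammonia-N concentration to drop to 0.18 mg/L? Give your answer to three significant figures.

Mass balance: C = (0.4130·0.2300 + 0.009170·38.80) / 0.4222 = 0.4508/0.4222 = 1.068 mg/L.
Half-life 13.3 h → k = ln 2 / 13.3 = 0.05212 h⁻¹ = 1.251 d⁻¹.
1.068·exp(−k·t) = 0.18 → t = ln(1.068/0.18)/k = 123000 s = 34.16 h.

34.2 h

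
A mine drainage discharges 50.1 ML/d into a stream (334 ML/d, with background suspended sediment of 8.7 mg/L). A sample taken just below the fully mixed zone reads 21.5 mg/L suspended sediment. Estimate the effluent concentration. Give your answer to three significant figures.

Mass balance: 334.0·8.700 + 50.10·Cₑ = 384.1·21.50
→ Cₑ = (384.1·21.50 − 334.0·8.700) / 50.10 = 106.8 mg/L.

107 mg/L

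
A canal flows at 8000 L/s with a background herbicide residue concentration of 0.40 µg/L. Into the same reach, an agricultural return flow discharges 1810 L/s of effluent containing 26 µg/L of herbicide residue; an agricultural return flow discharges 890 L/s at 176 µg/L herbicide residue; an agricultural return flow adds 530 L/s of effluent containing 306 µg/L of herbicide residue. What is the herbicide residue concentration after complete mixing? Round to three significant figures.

32.9 µg/L

Conservation of mass: C = (8000·0.4000 + 1810·26.00 + 890.0·176.0 + 530.0·306.0) / 11230 = 369100/11230 = 32.87 µg/L.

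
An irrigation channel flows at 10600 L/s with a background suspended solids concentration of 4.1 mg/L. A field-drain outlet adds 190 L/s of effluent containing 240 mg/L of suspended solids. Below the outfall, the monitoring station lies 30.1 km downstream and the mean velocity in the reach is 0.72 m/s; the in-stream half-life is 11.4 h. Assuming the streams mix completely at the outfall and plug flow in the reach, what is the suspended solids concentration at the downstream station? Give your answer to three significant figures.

Mixed concentration C = ΣQC/ΣQ = (10600·4.100 + 190.0·240.0) / 10790 = 89060/10790 = 8.254 mg/L.
Travel time t = 30.1·1000 / 0.72 = 41810 s = 11.61 h.
Half-life 11.4 h → k = ln 2 / 11.4 = 0.06080 h⁻¹ = 1.459 d⁻¹.
After decay, C = 8.254 × e^(−kt) = 8.254 × 0.4936 = 4.074 mg/L.

4.07 mg/L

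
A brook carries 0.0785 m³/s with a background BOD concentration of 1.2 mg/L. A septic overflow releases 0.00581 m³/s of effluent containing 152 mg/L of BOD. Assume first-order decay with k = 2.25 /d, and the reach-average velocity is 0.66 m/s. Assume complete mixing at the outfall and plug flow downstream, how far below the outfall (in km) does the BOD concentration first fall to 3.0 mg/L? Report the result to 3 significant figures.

34.3 km

Flow-weighted average: C = (0.07850·1.200 + 0.005810·152.0) / 0.08431 = 0.9773/0.08431 = 11.59 mg/L.
Set 11.59·exp(−k·t) = 3.0 → t = ln(11.59/3.0)/k = 51910 s = 14.42 h.
Distance = v·t = 0.66·51910 = 34260 m = 34.26 km.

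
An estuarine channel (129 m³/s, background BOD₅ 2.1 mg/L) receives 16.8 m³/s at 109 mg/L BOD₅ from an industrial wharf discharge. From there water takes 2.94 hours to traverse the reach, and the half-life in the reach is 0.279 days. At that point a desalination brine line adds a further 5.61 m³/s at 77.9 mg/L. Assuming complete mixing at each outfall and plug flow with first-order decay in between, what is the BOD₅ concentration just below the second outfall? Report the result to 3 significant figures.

Conservation of mass: C = (129.0·2.100 + 16.80·109.0) / 145.8 = 2102/145.8 = 14.42 mg/L; combined flow 145.8 m³/s.
Half-life 0.279 d → k = ln 2 / 0.279 = 2.484 d⁻¹.
Applying C = C₀e^(−kt): 14.42 × 0.7376 = 10.63 mg/L.
Second outfall: C = (145.8·10.63 + 5.610·77.90)/151.4 = 13.13 mg/L.

13.1 mg/L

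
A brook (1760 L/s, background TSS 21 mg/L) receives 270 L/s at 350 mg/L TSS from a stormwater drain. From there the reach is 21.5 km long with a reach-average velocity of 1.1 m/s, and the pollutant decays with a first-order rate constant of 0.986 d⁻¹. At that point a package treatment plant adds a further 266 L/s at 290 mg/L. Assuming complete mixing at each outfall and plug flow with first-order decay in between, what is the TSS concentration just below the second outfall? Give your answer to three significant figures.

79.4 mg/L

Mixed concentration C = ΣQC/ΣQ = (1760·21.00 + 270.0·350.0) / 2030 = 131500/2030 = 64.76 mg/L; combined flow 2030 L/s.
Travel time t = 21.5·1000 / 1.1 = 19550 s = 5.429 h.
Applying C = C₀e^(−kt): 64.76 × 0.8001 = 51.81 mg/L.
At the second outfall, C = (2030·51.81 + 266.0·290.0) / (2030 + 266.0) = 79.41 mg/L.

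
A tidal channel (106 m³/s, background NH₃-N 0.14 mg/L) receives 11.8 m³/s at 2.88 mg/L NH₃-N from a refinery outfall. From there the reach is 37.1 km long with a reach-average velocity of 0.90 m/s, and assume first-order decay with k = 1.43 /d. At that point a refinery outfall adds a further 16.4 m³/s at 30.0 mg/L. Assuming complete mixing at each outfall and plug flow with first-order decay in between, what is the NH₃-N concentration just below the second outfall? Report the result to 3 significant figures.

Conservation of mass: C = (106.0·0.1400 + 11.80·2.880) / 117.8 = 48.82/117.8 = 0.4145 mg/L; combined flow 117.8 m³/s.
Travel time t = 37.1·1000 / 0.90 = 41220 s = 11.45 h.
After decay, C = 0.4145 × e^(−kt) = 0.4145 × 0.5055 = 0.2095 mg/L.
Second outfall: C = (117.8·0.2095 + 16.40·30.00)/134.2 = 3.850 mg/L.

3.85 mg/L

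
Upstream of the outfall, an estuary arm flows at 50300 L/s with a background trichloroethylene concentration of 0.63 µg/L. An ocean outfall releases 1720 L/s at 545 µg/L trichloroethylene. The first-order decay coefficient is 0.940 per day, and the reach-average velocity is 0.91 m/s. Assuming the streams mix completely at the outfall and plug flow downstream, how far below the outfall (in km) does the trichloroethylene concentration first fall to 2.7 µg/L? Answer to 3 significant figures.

162 km

After mixing, C = (50300·0.6300 + 1720·545.0) / 52020 = 969100/52020 = 18.63 µg/L.
Set 18.63·exp(−k·t) = 2.7 → t = ln(18.63/2.7)/k = 177500 s = 49.31 h.
Distance = v·t = 0.91·177500 = 161600 m = 161.6 km.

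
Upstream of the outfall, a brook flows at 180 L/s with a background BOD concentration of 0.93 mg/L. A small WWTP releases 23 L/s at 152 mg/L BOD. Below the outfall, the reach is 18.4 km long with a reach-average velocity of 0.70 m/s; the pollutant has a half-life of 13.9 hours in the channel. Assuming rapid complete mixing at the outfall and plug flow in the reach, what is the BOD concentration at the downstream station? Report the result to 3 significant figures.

12.5 mg/L

After mixing, C = (180.0·0.9300 + 23.00·152.0) / 203.0 = 3663/203.0 = 18.05 mg/L.
Travel time t = 18.4·1000 / 0.70 = 26290 s = 7.302 h.
Half-life 13.9 h → k = ln 2 / 13.9 = 0.04987 h⁻¹ = 1.197 d⁻¹.
Applying C = C₀e^(−kt): 18.05 × 0.6948 = 12.54 mg/L.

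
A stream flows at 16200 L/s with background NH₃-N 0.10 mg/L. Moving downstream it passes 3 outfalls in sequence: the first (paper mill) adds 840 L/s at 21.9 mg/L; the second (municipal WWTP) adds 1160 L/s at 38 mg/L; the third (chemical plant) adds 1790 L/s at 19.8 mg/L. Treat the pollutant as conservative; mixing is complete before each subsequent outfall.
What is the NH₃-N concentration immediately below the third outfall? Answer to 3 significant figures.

Below outfall 1: Q → 17040 L/s, C = (16200·0.1000 + 840.0·21.90)/17040 = 1.175 mg/L.
Below outfall 2: Q → 18200 L/s, C = (17040·1.175 + 1160·38.00)/18200 = 3.522 mg/L.
Below outfall 3: Q → 19990 L/s, C = (18200·3.522 + 1790·19.80)/19990 = 4.979 mg/L.

4.98 mg/L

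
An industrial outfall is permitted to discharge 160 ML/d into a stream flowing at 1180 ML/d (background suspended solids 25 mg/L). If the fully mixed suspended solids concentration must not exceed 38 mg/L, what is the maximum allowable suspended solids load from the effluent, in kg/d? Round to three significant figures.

21400 kg/d

Mass balance at the limit: 1180·25.00 + 160.0·Cₑ = 1340·38 → Cₑ = 133.9 mg/L.
160.0 ML/d = 1.852 m³/s. Load = 1.852 m³/s × 133.9 g/m³ × 86 400 s/d = 21420 kg/d.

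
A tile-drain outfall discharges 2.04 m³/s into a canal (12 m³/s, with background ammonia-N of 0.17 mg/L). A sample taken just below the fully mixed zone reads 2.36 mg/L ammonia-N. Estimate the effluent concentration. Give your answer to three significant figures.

Mass balance: 12.00·0.1700 + 2.040·Cₑ = 14.04·2.360
→ Cₑ = (14.04·2.360 − 12.00·0.1700) / 2.040 = 15.24 mg/L.

15.2 mg/L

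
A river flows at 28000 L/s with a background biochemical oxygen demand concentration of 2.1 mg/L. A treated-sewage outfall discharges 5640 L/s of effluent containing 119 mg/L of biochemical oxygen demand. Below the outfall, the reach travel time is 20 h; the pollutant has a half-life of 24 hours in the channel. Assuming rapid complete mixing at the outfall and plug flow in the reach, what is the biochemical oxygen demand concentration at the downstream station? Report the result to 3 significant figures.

12.2 mg/L

Mixed concentration C = ΣQC/ΣQ = (28000·2.100 + 5640·119.0) / 33640 = 730000/33640 = 21.70 mg/L.
Half-life 24 h → k = ln 2 / 24 = 0.02888 h⁻¹ = 0.6931 d⁻¹.
Decay over the reach: 21.70·exp(−kt) = 21.70·0.5612 = 12.18 mg/L.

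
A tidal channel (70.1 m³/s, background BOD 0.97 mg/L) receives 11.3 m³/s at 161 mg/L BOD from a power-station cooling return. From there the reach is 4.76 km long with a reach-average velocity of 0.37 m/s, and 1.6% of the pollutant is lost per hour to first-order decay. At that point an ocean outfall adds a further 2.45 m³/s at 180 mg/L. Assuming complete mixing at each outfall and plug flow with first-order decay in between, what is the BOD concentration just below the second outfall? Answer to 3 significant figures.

Conservation of mass: C = (70.10·0.9700 + 11.30·161.0) / 81.40 = 1887/81.40 = 23.19 mg/L; combined flow 81.40 m³/s.
Travel time t = 4.76·1000 / 0.37 = 12860 s = 3.574 h.
1.6%/h lost → k = −ln(1 − 0.016) = 0.01613 h⁻¹.
After decay, C = 23.19 × e^(−kt) = 23.19 × 0.9440 = 21.89 mg/L.
At the second outfall, C = (81.40·21.89 + 2.450·180.0) / (81.40 + 2.450) = 26.51 mg/L.

26.5 mg/L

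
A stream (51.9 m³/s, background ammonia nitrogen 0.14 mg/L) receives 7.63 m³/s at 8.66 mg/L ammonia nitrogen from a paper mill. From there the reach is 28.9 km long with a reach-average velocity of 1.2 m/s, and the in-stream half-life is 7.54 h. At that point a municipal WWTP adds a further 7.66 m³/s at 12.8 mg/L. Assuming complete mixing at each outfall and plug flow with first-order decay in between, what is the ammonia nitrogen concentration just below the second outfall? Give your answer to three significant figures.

2.05 mg/L

Conservation of mass: C = (51.90·0.1400 + 7.630·8.660) / 59.53 = 73.34/59.53 = 1.232 mg/L; combined flow 59.53 m³/s.
Travel time t = 28.9·1000 / 1.2 = 24080 s = 6.690 h.
Half-life 7.54 h → k = ln 2 / 7.54 = 0.09193 h⁻¹ = 2.206 d⁻¹.
First-order decay: C = 1.232·exp(−k·t) = 1.232·0.5406 = 0.6661 mg/L.
Second outfall: C = (59.53·0.6661 + 7.660·12.80)/67.19 = 2.049 mg/L.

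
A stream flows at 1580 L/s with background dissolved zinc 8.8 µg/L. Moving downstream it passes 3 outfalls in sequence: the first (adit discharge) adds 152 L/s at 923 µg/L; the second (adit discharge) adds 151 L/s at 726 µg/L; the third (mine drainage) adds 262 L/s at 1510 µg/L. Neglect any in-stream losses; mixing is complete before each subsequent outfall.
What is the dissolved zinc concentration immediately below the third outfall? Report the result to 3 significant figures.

307 µg/L

Outfall 1: combined Q = 1732 L/s; C = (1580·8.800 + 152.0·923.0)/1732 = 89.03 µg/L.
Outfall 2: combined Q = 1883 L/s; C = (1732·89.03 + 151.0·726.0)/1883 = 140.1 µg/L.
Outfall 3: combined Q = 2145 L/s; C = (1883·140.1 + 262.0·1510)/2145 = 307.4 µg/L.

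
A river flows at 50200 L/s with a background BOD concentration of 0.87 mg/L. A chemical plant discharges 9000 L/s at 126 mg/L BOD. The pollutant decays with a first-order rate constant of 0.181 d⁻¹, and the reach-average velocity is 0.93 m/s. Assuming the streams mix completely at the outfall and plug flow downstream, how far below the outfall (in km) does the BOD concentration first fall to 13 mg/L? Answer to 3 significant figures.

Conservation of mass: C = (50200·0.8700 + 9000·126.0) / 59200 = 1178000/59200 = 19.89 mg/L.
Set 19.89·exp(−k·t) = 13 → t = ln(19.89/13)/k = 203100 s = 56.41 h.
Distance = v·t = 0.93·203100 = 188900 m = 188.9 km.

189 km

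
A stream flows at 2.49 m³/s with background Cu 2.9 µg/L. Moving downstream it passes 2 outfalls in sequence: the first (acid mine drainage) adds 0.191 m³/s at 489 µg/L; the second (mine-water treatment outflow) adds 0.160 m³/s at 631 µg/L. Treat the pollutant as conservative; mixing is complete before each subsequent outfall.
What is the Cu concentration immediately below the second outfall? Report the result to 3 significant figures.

71.0 µg/L

After outfall 1: Q = 2.490 + 0.1910 = 2.681 m³/s; C = (2.490·2.900 + 0.1910·489.0)/2.681 = 37.53 µg/L.
After outfall 2: Q = 2.681 + 0.1600 = 2.841 m³/s; C = (2.681·37.53 + 0.1600·631.0)/2.841 = 70.95 µg/L.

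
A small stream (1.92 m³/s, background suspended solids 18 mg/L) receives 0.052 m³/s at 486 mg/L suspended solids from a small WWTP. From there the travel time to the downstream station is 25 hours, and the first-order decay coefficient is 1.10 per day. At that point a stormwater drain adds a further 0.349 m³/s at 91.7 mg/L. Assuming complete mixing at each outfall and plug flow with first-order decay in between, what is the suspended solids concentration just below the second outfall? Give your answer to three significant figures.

22.0 mg/L

Flow-weighted average: C = (1.920·18.00 + 0.05200·486.0) / 1.972 = 59.83/1.972 = 30.34 mg/L; combined flow 1.972 m³/s.
First-order decay: C = 30.34·exp(−k·t) = 30.34·0.3180 = 9.647 mg/L.
At the second outfall, C = (1.972·9.647 + 0.3490·91.70) / (1.972 + 0.3490) = 21.99 mg/L.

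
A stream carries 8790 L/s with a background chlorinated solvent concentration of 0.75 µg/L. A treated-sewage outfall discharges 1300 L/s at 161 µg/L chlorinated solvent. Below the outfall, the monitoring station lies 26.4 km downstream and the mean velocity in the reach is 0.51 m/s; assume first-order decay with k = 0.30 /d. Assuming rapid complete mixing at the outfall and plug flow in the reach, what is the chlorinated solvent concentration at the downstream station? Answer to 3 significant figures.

17.9 µg/L

Mixed concentration C = ΣQC/ΣQ = (8790·0.7500 + 1300·161.0) / 10090 = 215900/10090 = 21.40 µg/L.
Travel time t = 26.4·1000 / 0.51 = 51760 s = 14.38 h.
Decay over the reach: 21.40·exp(−kt) = 21.40·0.8355 = 17.88 µg/L.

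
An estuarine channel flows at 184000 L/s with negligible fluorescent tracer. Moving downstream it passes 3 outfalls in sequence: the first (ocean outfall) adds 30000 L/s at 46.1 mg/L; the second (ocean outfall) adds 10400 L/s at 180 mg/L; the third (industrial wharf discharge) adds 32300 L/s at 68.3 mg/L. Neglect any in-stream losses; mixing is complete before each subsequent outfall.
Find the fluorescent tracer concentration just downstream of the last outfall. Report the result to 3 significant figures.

Outfall 1: combined Q = 214000 L/s; C = (184000·0 + 30000·46.10)/214000 = 6.463 mg/L.
Outfall 2: combined Q = 224400 L/s; C = (214000·6.463 + 10400·180.0)/224400 = 14.51 mg/L.
Outfall 3: combined Q = 256700 L/s; C = (224400·14.51 + 32300·68.30)/256700 = 21.27 mg/L.

21.3 mg/L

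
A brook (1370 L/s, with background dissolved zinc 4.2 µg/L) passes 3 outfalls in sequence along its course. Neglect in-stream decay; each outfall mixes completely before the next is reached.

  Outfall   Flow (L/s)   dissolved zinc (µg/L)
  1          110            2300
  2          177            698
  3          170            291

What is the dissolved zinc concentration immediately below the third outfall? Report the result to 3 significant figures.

236 µg/L

Below outfall 1: Q → 1480 L/s, C = (1370·4.200 + 110.0·2300)/1480 = 174.8 µg/L.
Below outfall 2: Q → 1657 L/s, C = (1480·174.8 + 177.0·698.0)/1657 = 230.7 µg/L.
Below outfall 3: Q → 1827 L/s, C = (1657·230.7 + 170.0·291.0)/1827 = 236.3 µg/L.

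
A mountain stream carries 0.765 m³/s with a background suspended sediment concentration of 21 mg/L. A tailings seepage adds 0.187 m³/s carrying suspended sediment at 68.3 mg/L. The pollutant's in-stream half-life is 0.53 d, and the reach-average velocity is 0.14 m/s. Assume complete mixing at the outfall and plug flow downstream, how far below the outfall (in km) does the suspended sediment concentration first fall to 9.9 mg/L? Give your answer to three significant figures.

10.3 km

Mixed concentration C = ΣQC/ΣQ = (0.7650·21.00 + 0.1870·68.30) / 0.9520 = 28.84/0.9520 = 30.29 mg/L.
Half-life 0.53 d → k = ln 2 / 0.53 = 1.308 d⁻¹.
Set 30.29·exp(−k·t) = 9.9 → t = ln(30.29/9.9)/k = 73880 s = 20.52 h.
Distance = v·t = 0.14·73880 = 10340 m = 10.34 km.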